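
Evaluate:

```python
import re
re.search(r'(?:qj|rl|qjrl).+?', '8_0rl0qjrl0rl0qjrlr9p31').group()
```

'rl0'

`search` walks the string left to right and returns the first match it finds.
The match spans [3:6] → 'rl0'.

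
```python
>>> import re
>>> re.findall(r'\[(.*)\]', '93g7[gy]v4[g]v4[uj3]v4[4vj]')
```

Because there's exactly one group, `findall` drops the full match and keeps group 1 from the one hit.

['gy]v4[g]v4[uj3]v4[4vj']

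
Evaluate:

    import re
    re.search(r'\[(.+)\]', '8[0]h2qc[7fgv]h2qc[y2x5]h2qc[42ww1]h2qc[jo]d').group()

Unlike `match`, `search` isn't anchored — it looks for the pattern anywhere in the string.
The match spans [1:43] → '[0]h2qc[7fgv]h2qc[y2x5]h2qc[42ww1]h2qc[jo]'.
Captured: group 1 = '0]h2qc[7fgv]h2qc[y2x5]h2qc[42ww1]h2qc[jo'.

'[0]h2qc[7fgv]h2qc[y2x5]h2qc[42ww1]h2qc[jo]'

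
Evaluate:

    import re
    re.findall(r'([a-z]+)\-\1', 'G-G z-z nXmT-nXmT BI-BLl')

['z']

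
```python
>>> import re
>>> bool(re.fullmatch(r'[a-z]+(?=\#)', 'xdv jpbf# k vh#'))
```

False

The positive lookaround only admits positions where the adjacent text matches; those characters stay outside the span.
`re.fullmatch` is like wrapping the pattern in `^…$` (in single-line mode).
Here there's no way to consume every character, so the call returns None, and `bool(None)` is False.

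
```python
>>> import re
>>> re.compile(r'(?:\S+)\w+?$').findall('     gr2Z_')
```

['gr2Z_']

`findall` yields the raw match text (1 of them) because the pattern has no groups.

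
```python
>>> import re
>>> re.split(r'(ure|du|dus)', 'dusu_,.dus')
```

The regex engine tests alternatives in the order written; an earlier branch that matches wins even if a later one would match more.
Because the pattern has a capturing group, `split` also inserts each captured text between the pieces.

['', 'du', 'su_,.', 'du', 's']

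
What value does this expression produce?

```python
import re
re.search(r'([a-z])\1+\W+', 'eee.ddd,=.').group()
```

After group 1 captures some text, `\1` only succeeds where that same text appears again.
`re.search` scans for the first position where the pattern succeeds.
The match spans [0:4] → 'eee.'.
Captured: group 1 = 'e'.

'eee.'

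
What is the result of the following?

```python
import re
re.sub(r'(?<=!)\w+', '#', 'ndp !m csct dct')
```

'ndp !# csct dct'

The `(?=…)`/`(?<=…)` assertion just peeks at neighbouring text; it doesn't advance the match position.
`sub` substitutes '#' at each match site.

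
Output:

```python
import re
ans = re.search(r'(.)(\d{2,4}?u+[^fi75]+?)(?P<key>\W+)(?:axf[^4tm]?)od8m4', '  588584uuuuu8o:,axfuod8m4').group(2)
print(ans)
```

8584uuuuu8o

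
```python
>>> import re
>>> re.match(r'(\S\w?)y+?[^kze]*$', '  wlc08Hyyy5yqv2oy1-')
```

None

`match` is anchored at position 0; if the pattern doesn't fit there, it returns None.
Here the string doesn't start with a match, so the call returns None.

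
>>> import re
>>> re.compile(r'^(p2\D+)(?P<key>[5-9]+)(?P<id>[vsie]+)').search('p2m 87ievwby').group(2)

'87'

The match spans [0:9] → 'p2m 87iev'.
Captured: group 1 = 'p2m ', group 2 = '87', group 3 = 'iev'.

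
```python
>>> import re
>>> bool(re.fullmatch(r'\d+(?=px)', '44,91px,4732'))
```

False

Because the assertion is zero-width, the text it checks is not consumed and won't appear in the result.
For `fullmatch`, every character of the input must be accounted for by the pattern.
Here there's no way to consume every character, so the call returns None, and `bool(None)` is False.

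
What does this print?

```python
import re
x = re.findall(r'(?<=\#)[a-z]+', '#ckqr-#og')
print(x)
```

['ckqr', 'og']

The positive lookaround only admits positions where the adjacent text matches; those characters stay outside the span.
No capturing groups, so `findall` returns the 2 full match strings.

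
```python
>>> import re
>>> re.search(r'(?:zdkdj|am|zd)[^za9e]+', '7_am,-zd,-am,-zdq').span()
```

`re.search` scans for the first position where the pattern succeeds.
The match spans [2:6] → 'am,-'.

(2, 6)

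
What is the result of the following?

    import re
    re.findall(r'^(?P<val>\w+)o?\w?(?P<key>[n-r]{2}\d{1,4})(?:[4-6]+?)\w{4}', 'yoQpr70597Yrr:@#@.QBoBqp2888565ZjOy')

Pattern: anchored at the start of the string; then one or more of a word character (captured as 'val'); then optionally a literal 'o', then optionally a word character; then exactly 2 of a character in [n-r], then 1 to 4 of a digit (captured as 'key'); then one or more of a character in [4-6] (lazy) (non-capturing group); then exactly 4 of a word character.
Matches: at [0:12] match 'yoQpr70597Yr', groups = ('yoQ', 'pr70').
`findall` packs the 2 group values into a tuple for every match.

[('yoQ', 'pr70')]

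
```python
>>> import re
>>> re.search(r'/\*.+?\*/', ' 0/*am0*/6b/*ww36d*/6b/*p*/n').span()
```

(2, 9)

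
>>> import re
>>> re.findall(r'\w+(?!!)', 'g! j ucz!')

['j', 'uc']

The negative lookaround is zero-width — it rules out positions where the adjacent text would match, without consuming anything.
Walking the string: at [3:4] → 'j'; at [5:7] → 'uc'.
Since nothing is captured, `findall` lists the 2 matched substrings directly.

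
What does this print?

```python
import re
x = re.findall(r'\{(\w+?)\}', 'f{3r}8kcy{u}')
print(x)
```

['3r', 'u']

With a single group, `findall` returns only what that group captured — 2 items.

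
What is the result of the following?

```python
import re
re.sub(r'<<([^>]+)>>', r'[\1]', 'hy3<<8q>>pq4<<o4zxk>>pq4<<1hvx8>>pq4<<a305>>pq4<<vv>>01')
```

Matches: at [3:9] → '<<8q>>'; at [12:21] → '<<o4zxk>>'; at [24:33] → '<<1hvx8>>'; at [36:44] → '<<a305>>'; at [47:53] → '<<vv>>'.
`\1` in the replacement pulls in group 1's text for each match.

'hy3[8q]pq4[o4zxk]pq4[1hvx8]pq4[a305]pq4[vv]01'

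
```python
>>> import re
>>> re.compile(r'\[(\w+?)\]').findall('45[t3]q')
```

Scanning left to right: at [2:6] match '[t3]', group 1 = 't3'.
With a single group, `findall` returns only what that group captured — 1 item.

['t3']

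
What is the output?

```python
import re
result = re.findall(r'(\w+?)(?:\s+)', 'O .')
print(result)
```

['O']

The pattern matches one or more of a word character (lazy) (captured); then one or more of whitespace (non-capturing group).
Walking the string: at [0:2] match 'O ', group 1 = 'O'.
`findall` collects group 1 from the one match (1 total).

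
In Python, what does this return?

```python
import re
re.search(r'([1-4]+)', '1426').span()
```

(0, 3)

Pattern: one or more of a character in [1-4] (captured).
The match spans [0:3] → '142'.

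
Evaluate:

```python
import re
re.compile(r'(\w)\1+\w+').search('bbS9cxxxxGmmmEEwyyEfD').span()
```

(0, 21)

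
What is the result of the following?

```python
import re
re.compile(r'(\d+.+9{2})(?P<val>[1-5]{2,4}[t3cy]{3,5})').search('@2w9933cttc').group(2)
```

'33cttc'

This matches one or more of a digit, then one or more of any character, then exactly 2 of the literal '9' (captured); then 2 to 4 of a character in [1-5], then 3 to 5 of one of [t3cy] (captured as 'val').
`search` walks the string left to right and returns the first match it finds.
The match spans [1:11] → '2w9933cttc'.
Captured: group 1 = '2w99', group 2 = '33cttc'.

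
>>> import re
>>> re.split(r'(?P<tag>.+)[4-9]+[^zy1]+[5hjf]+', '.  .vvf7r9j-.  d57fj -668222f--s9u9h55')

['', '.  .vvf7r9j-.  d57fj -668222f--s9u', '']

The pattern matches one or more of any character (captured as 'tag'); then one or more of a character in [4-9]; then one or more of any character except [zy1], then one or more of one of [5hjf].
Because the pattern has a capturing group, `split` also inserts each captured text between the pieces.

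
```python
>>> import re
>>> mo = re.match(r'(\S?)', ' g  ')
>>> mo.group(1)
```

Pattern: optionally a non-whitespace character (captured).
`re.match` only tries the pattern at the start of the string.
The match spans [0:0] → ''.
Captured: group 1 = ''.

''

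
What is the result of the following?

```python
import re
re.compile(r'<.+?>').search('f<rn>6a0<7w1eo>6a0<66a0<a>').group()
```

'<rn>'

Lazy quantifiers expand one character at a time until the remainder of the pattern can match.
The match spans [1:5] → '<rn>'.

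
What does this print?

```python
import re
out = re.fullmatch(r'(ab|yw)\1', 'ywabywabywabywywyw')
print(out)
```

None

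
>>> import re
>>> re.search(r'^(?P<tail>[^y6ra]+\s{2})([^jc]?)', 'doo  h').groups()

This matches anchored at the start of the string; then one or more of any character except [y6ra], then exactly 2 of whitespace (captured as 'tail'); then optionally any character except [jc] (captured).
Unlike `match`, `search` isn't anchored — it looks for the pattern anywhere in the string.
The match spans [0:6] → 'doo  h'.
Captured: group 1 = 'doo  ', group 2 = 'h'.

('doo  ', 'h')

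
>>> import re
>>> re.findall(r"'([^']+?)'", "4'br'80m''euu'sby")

['br', 'euu']

`findall` collects group 1 from each match (2 total).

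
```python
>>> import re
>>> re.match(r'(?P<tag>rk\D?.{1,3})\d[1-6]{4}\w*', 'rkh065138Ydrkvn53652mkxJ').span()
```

(0, 24)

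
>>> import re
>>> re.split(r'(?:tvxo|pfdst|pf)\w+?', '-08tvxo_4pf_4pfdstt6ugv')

['-08', '4', '4', '6ugv']

Alternation tries branches left to right and keeps the first one that lets the overall match succeed at that position.
Splitting on the pattern gives 4 pieces.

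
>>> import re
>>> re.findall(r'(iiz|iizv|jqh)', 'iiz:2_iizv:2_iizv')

['iiz', 'iiz', 'iiz']

Branches in `(...|...)` are attempted left-to-right; the first branch that allows the whole pattern to succeed is taken.
`findall` collects group 1 from each match (3 total).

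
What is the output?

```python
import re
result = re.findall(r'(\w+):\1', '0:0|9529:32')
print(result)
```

['0']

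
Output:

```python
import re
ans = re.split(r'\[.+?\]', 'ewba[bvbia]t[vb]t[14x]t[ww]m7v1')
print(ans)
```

With the lazy modifier that quantifier settles for the fewest repetitions that let the rest of the pattern succeed (the atoms after it are unaffected and can still be greedy).
The string is cut at each match, leaving 5 pieces.

['ewba', 't', 't', 't', 'm7v1']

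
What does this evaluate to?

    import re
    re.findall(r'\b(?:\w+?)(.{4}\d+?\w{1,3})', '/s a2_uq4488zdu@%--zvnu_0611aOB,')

['2_uq4488', 'vnu_0611']

The pattern matches a word boundary (`\b`, zero-width); then one or more of a word character (lazy) (non-capturing group); then exactly 4 of any character, then one or more of a digit (lazy), then 1 to 3 of a word character (captured).
With the lazy modifier that quantifier settles for the fewest repetitions that let the rest of the pattern succeed (the atoms after it are unaffected and can still be greedy).
Matches: at [3:12] match 'a2_uq4488', group 1 = '2_uq4488'; at [19:28] match 'zvnu_0611', group 1 = 'vnu_0611'.
`findall` collects group 1 from each match (2 total).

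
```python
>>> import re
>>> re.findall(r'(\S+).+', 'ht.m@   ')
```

This matches one or more of a non-whitespace character (captured); then one or more of any character.
Matches: at [0:8] match 'ht.m@   ', group 1 = 'ht.m@'.
Because there's exactly one group, `findall` drops the full match and keeps group 1 from the one hit.

['ht.m@']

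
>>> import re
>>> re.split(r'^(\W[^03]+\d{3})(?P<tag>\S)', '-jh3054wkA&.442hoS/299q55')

Pattern: anchored at the start of the string; then a non-word character, then one or more of any character except [03], then exactly 3 of a digit (captured); then a non-whitespace character (captured as 'tag').
Matches to split on: at [0:7] → '-jh3054'.
Because the pattern has a capturing group, `split` also inserts each captured text between the pieces.

['', '-jh305', '4', 'wkA&.442hoS/299q55']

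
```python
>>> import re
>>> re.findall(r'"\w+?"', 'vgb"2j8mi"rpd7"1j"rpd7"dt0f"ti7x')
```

['"2j8mi"', '"1j"', '"dt0f"']

Scanning left to right: at [3:10] → '"2j8mi"'; at [14:18] → '"1j"'; at [22:28] → '"dt0f"'.
Since nothing is captured, `findall` lists the 3 matched substrings directly.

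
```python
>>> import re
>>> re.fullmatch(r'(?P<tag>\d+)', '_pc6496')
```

This matches one or more of a digit (captured as 'tag').
For `fullmatch`, every character of the input must be accounted for by the pattern.
Here there's no way to consume every character, so the call returns None.

None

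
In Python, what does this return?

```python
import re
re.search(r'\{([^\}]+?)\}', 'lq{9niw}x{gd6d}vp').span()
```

Unlike `match`, `search` isn't anchored — it looks for the pattern anywhere in the string.
The match spans [2:8] → '{9niw}'.
Captured: group 1 = '9niw'.

(2, 8)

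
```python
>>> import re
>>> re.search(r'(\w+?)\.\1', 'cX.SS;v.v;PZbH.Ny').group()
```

'v.v'

After group 1 captures some text, `\1` only succeeds where that same text appears again.
The match spans [6:9] → 'v.v'.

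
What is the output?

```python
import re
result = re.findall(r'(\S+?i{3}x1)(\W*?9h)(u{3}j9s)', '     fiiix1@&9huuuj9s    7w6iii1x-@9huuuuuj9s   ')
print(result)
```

[('fiiix1', '@&9h', 'uuuj9s')]

The pattern matches one or more of a non-whitespace character (lazy), then exactly 3 of a literal 'i', then the literal 'x1' (captured); then zero or more of a non-word character (lazy), then the literal '9h' (captured); then exactly 3 of the literal 'u', then the literal 'j9s' (captured).
Scanning left to right: at [5:21] match 'fiiix1@&9huuuj9s', groups = ('fiiix1', '@&9h', 'uuuj9s').
3 groups means the one result is a tuple of 3 captured strings — 1 here.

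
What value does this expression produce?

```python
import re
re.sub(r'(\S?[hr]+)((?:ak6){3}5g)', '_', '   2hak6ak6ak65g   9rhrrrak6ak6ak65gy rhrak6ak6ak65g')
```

'   _   _y _'

This matches optionally a non-whitespace character, then one or more of one of [hr] (captured); then the literal 'ak6' repeated 3 times, then the literal '5g' (captured).
Every occurrence is swapped for '_'.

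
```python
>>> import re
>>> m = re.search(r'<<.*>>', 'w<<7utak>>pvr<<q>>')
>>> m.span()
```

(1, 18)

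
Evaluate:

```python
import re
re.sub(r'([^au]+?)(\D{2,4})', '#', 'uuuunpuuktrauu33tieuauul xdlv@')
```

The pattern matches one or more of any character except [au] (lazy) (captured); then 2 to 4 of a non-digit (captured).
A `+?`/`*?`/`{m,n}?` starts at its minimum and grows only as far as needed for what follows to match.
Matches: at [4:9] → 'npuuk'; at [9:14] → 'trauu'; at [14:20] → '33tieu'; at [23:28] → 'l xdl'.
Each match is replaced by '#'.

'uuuu###auu#v@'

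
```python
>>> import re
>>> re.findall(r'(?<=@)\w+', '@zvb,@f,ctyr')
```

['zvb', 'f']

The `(?=…)`/`(?<=…)` assertion just peeks at neighbouring text; it doesn't advance the match position.
Matches: at [1:4] → 'zvb'; at [6:7] → 'f'.
`findall` yields the raw match text (2 of them) because the pattern has no groups.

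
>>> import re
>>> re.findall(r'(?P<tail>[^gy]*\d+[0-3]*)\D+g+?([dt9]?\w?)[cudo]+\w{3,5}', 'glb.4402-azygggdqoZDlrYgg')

[('lb.4402', 'dq')]

Pattern: zero or more of any character except [gy], then one or more of a digit, then zero or more of a character in [0-3] (captured as 'tail'); then one or more of a non-digit; then one or more of a literal 'g' (lazy); then optionally one of [dt9], then optionally a word character (captured); then one or more of one of [cudo], then 3 to 5 of a word character.
Matches: at [1:23] match 'lb.4402-azygggdqoZDlrY', groups = ('lb.4402', 'dq').
`findall` packs the 2 group values into a tuple for every match.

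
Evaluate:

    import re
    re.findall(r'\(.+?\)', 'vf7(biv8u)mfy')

`findall` yields the raw match text (1 of them) because the pattern has no groups.

['(biv8u)']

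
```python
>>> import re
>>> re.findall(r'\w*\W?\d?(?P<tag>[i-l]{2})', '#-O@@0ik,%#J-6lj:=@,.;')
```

Pattern: zero or more of a word character, then optionally a non-word character, then optionally a digit; then exactly 2 of a character in [i-l] (captured as 'tag').
Scanning left to right: at [4:8] match '@0ik', group 1 = 'ik'; at [11:16] match 'J-6lj', group 1 = 'lj'.
One capturing group, so `findall` returns just the captured substring from each match — 2 in all.

['ik', 'lj']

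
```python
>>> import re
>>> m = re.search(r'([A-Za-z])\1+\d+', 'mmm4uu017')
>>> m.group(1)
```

'm'

`\1` is not a pattern — it's the concrete string captured by group 1, re-applied verbatim.
`re.search` scans for the first position where the pattern succeeds.
The match spans [0:4] → 'mmm4'.
Captured: group 1 = 'm'.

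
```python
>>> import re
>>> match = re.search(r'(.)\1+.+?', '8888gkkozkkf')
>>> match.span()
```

A backreference is literal: `\1` must see the identical characters the first group matched.
The match spans [0:5] → '8888g'.

(0, 5)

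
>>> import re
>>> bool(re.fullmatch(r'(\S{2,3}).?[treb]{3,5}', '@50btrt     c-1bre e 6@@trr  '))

`re.fullmatch` requires the pattern to consume the entire string.
Here there's no way to consume every character, so the call returns None, and `bool(None)` is False.

False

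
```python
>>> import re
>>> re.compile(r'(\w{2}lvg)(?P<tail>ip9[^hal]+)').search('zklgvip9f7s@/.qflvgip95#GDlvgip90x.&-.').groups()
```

The match spans [14:26] → 'qflvgip95#GD'.
Captured: group 1 = 'qflvg', group 2 = 'ip95#GD'.

('qflvg', 'ip95#GD')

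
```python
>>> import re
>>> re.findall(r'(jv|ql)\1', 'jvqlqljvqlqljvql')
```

A backreference is literal: `\1` must see the identical characters the first group matched.
`findall` collects group 1 from each match (2 total).

['ql', 'ql']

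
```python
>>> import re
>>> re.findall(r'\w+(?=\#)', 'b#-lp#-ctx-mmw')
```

['b', 'lp']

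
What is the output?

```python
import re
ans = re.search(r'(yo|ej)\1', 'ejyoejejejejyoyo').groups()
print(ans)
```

('ej',)

After group 1 captures some text, `\1` only succeeds where that same text appears again.
`re.search` scans for the first position where the pattern succeeds.
The match spans [4:8] → 'ejej'.
Captured: group 1 = 'ej'.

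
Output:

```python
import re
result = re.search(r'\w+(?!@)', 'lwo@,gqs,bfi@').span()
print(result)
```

The negative lookaround is zero-width — it rules out positions where the adjacent text would match, without consuming anything.
The match spans [0:2] → 'lw'.

(0, 2)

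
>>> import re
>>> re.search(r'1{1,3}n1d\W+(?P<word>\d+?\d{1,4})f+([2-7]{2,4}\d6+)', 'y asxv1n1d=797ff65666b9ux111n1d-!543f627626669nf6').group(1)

'797'

The match spans [6:21] → '1n1d=797ff65666'.
Captured: group 1 = '797', group 2 = '65666'.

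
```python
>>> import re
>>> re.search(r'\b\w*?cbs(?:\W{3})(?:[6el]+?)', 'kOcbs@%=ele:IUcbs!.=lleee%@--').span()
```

(0, 9)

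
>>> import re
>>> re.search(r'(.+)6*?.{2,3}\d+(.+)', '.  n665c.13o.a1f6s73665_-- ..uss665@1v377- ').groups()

('.  n665c.13o.a1f6s73665_-- ..uss665@1v', '- ')

This matches one or more of any character (captured); then zero or more of a literal '6' (lazy), then 2 to 3 of any character, then one or more of a digit; then one or more of any character (captured).
`re.search` scans for the first position where the pattern succeeds.
The match spans [0:43] → '.  n665c.13o.a1f6s73665_-- ..uss665@1v377- '.
Captured: group 1 = '.  n665c.13o.a1f6s73665_-- ..uss665@1v', group 2 = '- '.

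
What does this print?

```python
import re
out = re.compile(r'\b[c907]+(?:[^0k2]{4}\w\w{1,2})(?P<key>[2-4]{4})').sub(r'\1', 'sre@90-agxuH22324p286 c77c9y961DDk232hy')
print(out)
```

Each match is replaced using the text its own group 1 captured.

sre@2324p286 c77c9y961DDk232hy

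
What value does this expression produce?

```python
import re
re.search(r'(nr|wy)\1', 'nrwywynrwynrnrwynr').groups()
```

The match spans [2:6] → 'wywy'.
Captured: group 1 = 'wy'.

('wy',)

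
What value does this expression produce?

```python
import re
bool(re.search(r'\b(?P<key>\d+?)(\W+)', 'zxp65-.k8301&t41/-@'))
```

This matches a word boundary (`\b`, zero-width); then one or more of a digit (lazy) (captured as 'key'); then one or more of a non-word character (captured).
Here nothing in the string fits, so the call returns None, and `bool(None)` is False.

False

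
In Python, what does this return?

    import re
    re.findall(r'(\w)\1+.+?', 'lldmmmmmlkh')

['l', 'm']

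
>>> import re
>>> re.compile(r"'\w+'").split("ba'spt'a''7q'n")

['ba', "a'", 'n']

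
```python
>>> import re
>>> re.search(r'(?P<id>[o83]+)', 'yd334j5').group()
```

The match spans [2:4] → '33'.

'33'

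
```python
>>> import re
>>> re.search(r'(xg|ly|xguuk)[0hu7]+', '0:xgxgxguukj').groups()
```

The match spans [6:10] → 'xguu'.
Captured: group 1 = 'xg'.

('xg',)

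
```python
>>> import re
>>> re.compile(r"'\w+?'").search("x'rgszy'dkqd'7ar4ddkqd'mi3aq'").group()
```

"'rgszy'"

`re.search` scans for the first position where the pattern succeeds.
The match spans [1:8] → "'rgszy'".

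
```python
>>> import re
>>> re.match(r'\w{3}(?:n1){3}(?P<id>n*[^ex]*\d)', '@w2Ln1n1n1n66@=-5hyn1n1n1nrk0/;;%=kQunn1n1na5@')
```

None

Pattern: exactly 3 of a word character, then the literal 'n1' repeated 3 times; then zero or more of a literal 'n', then zero or more of any character except [ex], then a digit (captured as 'id').
`match` is anchored at position 0; if the pattern doesn't fit there, it returns None.
Here the string doesn't start with a match, so the call returns None.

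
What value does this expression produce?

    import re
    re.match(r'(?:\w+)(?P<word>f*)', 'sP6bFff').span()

Pattern: one or more of a word character (non-capturing group); then zero or more of a literal 'f' (captured as 'word').
With `match`, the pattern is implicitly anchored at the beginning.
The match spans [0:7] → 'sP6bFff'.
Captured: group 1 = ''.

(0, 7)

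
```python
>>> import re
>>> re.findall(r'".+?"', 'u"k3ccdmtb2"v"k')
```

['"k3ccdmtb2"']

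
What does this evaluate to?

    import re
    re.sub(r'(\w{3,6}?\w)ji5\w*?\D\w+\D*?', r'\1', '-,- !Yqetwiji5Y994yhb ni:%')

'-,- !Yqetwi ni:%'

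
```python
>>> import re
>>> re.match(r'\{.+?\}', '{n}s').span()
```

`re.match` only tries the pattern at the start of the string.
The match spans [0:3] → '{n}'.

(0, 3)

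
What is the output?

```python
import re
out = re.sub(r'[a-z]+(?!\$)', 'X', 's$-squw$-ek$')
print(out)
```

The negative lookaround is zero-width — it rules out positions where the adjacent text would match, without consuming anything.
Every occurrence is swapped for 'X'.

s$-Xw$-Xk$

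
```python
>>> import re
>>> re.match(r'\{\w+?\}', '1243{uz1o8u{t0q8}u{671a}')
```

None

With `match`, the pattern is implicitly anchored at the beginning.
Here the pattern fails at index 0, so the call returns None.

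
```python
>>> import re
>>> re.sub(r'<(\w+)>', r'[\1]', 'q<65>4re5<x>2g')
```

'q[65]4re5[x]2g'

Matches: at [1:5] → '<65>'; at [9:12] → '<x>'.
`\1` in the replacement pulls in group 1's text for each match.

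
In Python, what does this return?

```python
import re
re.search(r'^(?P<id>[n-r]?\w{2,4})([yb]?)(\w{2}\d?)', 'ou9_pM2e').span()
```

(0, 7)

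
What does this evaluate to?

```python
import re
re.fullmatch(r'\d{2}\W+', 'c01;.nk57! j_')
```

`re.fullmatch` requires the pattern to consume the entire string.
Here there's no way to consume every character, so the call returns None.

None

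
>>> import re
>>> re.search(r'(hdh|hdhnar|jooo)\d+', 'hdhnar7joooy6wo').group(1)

'hdhnar'

`re.search` scans for the first position where the pattern succeeds.
The match spans [0:7] → 'hdhnar7'.
Captured: group 1 = 'hdhnar'.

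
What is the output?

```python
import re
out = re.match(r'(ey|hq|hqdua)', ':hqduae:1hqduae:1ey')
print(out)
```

`match` is anchored at position 0; if the pattern doesn't fit there, it returns None.
Here position 0 doesn't satisfy it, so the call returns None.

None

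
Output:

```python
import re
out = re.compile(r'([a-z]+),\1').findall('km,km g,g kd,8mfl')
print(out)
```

['km', 'g']

A backreference is literal: `\1` must see the identical characters the first group matched.
One capturing group, so `findall` returns just the captured substring from each match — 2 in all.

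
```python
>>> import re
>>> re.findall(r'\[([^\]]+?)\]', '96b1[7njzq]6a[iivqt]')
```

['7njzq', 'iivqt']

`findall` collects group 1 from each match (2 total).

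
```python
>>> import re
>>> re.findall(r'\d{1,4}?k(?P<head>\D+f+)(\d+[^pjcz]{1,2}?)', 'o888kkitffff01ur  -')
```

A non-greedy quantifier consumes as few characters as it can — just enough that the remainder of the pattern still matches from where it stops; whatever follows it matches normally.
`findall` packs the 2 group values into a tuple for every match.

[('kitffff', '01u')]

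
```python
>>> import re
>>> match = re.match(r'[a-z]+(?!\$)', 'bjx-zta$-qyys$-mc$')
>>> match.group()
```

`re.match` won't scan ahead — the pattern has to work from the very first character.
The match spans [0:3] → 'bjx'.

'bjx'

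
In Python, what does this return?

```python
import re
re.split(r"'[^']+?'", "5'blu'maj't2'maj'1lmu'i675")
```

['5', 'maj', 'maj', 'i675']

The string is cut at each match, leaving 4 pieces.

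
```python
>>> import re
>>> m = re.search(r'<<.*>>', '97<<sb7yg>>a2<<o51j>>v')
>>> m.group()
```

'<<sb7yg>>a2<<o51j>>'

The match spans [2:21] → '<<sb7yg>>a2<<o51j>>'.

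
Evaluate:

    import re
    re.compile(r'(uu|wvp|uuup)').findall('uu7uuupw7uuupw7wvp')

['uu', 'uu', 'uu', 'wvp']

Alternation isn't longest-match — the leftmost alternative that fits at this position is chosen.
Matches: at [0:2] match 'uu', group 1 = 'uu'; at [3:5] match 'uu', group 1 = 'uu'; at [9:11] match 'uu', group 1 = 'uu'; at [15:18] match 'wvp', group 1 = 'wvp'.
One capturing group, so `findall` returns just the captured substring from each match — 4 in all.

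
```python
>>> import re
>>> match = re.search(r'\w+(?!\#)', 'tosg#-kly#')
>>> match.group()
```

A negative assertion filters positions out without eating any characters.
Unlike `match`, `search` isn't anchored — it looks for the pattern anywhere in the string.
The match spans [0:3] → 'tos'.

'tos'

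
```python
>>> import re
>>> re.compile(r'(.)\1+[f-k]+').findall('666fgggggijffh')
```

['6']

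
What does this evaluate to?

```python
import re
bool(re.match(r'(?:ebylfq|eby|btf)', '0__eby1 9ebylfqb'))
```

`re.match` only tries the pattern at the start of the string.
Here position 0 doesn't satisfy it, so the call returns None, and `bool(None)` is False.

False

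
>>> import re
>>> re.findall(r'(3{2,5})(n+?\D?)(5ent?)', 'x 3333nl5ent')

Pattern: 2 to 5 of a literal '3' (captured); then one or more of the literal 'n' (lazy), then optionally a non-digit (captured); then the literal '5en', then optionally the literal 't' (captured).
Multiple groups make `findall` return tuples — one 3-tuple for the one match.

[('3333', 'nl', '5ent')]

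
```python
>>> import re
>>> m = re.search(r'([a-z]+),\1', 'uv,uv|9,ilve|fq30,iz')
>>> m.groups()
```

('uv',)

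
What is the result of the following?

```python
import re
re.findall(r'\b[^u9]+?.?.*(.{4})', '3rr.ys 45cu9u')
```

['cu9u']

The pattern matches a word boundary (`\b`, zero-width); then one or more of any character except [u9] (lazy), then optionally any character, then zero or more of any character; then exactly 4 of any character (captured).
Scanning left to right: at [0:13] match '3rr.ys 45cu9u', group 1 = 'cu9u'.
One capturing group, so `findall` returns just the captured substring from the one match — 1 in all.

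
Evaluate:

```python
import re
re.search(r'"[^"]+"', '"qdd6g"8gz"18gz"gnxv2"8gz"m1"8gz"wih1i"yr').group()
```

'"qdd6g"'

`re.search` tries every starting position until one works.
The match spans [0:7] → '"qdd6g"'.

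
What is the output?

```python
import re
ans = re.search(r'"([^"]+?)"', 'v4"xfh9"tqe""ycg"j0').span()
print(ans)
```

Unlike `match`, `search` isn't anchored — it looks for the pattern anywhere in the string.
The match spans [2:8] → '"xfh9"'.
Captured: group 1 = 'xfh9'.

(2, 8)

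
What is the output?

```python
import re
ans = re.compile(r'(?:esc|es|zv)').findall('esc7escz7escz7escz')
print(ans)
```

`|` is ordered: at each position the engine commits to the first alternative that works.
Matches: at [0:3] → 'esc'; at [4:7] → 'esc'; at [9:12] → 'esc'; at [14:17] → 'esc'.
With no groups in the pattern, `findall` gives back each whole match — 4 here.

['esc', 'esc', 'esc', 'esc']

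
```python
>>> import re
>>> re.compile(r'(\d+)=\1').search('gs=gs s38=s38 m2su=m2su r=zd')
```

The backreference `\1` re-matches whatever the first group consumed, character for character.
Unlike `match`, `search` isn't anchored — it looks for the pattern anywhere in the string.
Here no position works, so the call returns None.

None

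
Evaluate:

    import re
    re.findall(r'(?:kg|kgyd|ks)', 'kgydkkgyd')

['kg', 'kg']

Alternation isn't longest-match — the leftmost alternative that fits at this position is chosen.
Matches: at [0:2] → 'kg'; at [5:7] → 'kg'.
`findall` yields the raw match text (2 of them) because the pattern has no groups.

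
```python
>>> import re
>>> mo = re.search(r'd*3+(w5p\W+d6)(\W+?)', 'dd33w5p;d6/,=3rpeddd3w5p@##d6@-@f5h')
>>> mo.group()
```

'dd33w5p;d6/'

Pattern: zero or more of the literal 'd', then one or more of the literal '3'; then the literal 'w5p', then one or more of a non-word character, then the literal 'd6' (captured); then one or more of a non-word character (lazy) (captured).
`re.search` scans for the first position where the pattern succeeds.
The match spans [0:11] → 'dd33w5p;d6/'.
Captured: group 1 = 'w5p;d6', group 2 = '/'.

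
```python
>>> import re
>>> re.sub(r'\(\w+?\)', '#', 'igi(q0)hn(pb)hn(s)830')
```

'igi#hn#hn#830'

Matches: at [3:7] → '(q0)'; at [9:13] → '(pb)'; at [15:18] → '(s)'.
Each match is replaced by '#'.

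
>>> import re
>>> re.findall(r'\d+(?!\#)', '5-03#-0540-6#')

The negative lookaround is zero-width — it rules out positions where the adjacent text would match, without consuming anything.
`findall` yields the raw match text (3 of them) because the pattern has no groups.

['5', '0', '0540']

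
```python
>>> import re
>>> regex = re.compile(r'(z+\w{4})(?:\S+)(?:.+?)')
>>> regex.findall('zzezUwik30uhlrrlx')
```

['zzezUw']

Pattern: one or more of a literal 'z', then exactly 4 of a word character (captured); then one or more of a non-whitespace character (non-capturing group); then one or more of any character (lazy) (non-capturing group).
Walking the string: at [0:17] match 'zzezUwik30uhlrrlx', group 1 = 'zzezUw'.
Because there's exactly one group, `findall` drops the full match and keeps group 1 from the one hit.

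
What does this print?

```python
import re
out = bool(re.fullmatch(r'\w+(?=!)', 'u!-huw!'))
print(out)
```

False

The positive lookaround only admits positions where the adjacent text matches; those characters stay outside the span.
For `fullmatch`, every character of the input must be accounted for by the pattern.
Here there's no way to consume every character, so the call returns None, and `bool(None)` is False.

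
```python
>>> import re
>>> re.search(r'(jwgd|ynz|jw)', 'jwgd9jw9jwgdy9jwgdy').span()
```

(0, 4)

Alternation tries branches left to right and keeps the first one that lets the overall match succeed at that position.
The match spans [0:4] → 'jwgd'.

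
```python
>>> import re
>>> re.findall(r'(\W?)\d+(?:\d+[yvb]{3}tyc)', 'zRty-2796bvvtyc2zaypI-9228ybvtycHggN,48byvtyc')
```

['-', '-', ',']

This matches optionally a non-word character (captured); then one or more of a digit; then one or more of a digit, then exactly 3 of one of [yvb], then the literal 'tyc' (non-capturing group).
`findall` collects group 1 from each match (3 total).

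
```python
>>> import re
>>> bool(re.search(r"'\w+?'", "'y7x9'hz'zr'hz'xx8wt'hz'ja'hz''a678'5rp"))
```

`re.search` tries every starting position until one works.
The match spans [0:6] → "'y7x9'".

True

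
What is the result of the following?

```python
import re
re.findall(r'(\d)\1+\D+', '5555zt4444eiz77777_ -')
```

`\1` is not a pattern — it's the concrete string captured by group 1, re-applied verbatim.
Walking the string: at [0:6] match '5555zt', group 1 = '5'; at [6:13] match '4444eiz', group 1 = '4'; at [13:21] match '77777_ -', group 1 = '7'.
One capturing group, so `findall` returns just the captured substring from each match — 3 in all.

['5', '4', '7']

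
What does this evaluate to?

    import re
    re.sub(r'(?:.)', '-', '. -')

'---'

This matches any character (non-capturing group).
`sub` substitutes '-' at each match site.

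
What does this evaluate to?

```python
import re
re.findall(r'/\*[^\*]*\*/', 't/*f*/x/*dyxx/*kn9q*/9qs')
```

['/*f*/', '/*kn9q*/']

Walking the string: at [1:6] → '/*f*/'; at [13:21] → '/*kn9q*/'.
No capturing groups, so `findall` returns the 2 full match strings.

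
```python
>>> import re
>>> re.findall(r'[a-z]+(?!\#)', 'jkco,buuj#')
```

['jkco', 'buu']

The negative lookahead/lookbehind blocks any match where the forbidden context is present.
Scanning left to right: at [0:4] → 'jkco'; at [5:8] → 'buu'.
No capturing groups, so `findall` returns the 2 full match strings.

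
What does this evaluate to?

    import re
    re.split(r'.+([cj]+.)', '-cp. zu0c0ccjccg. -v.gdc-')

['', 'c-', '']

`re.split` interleaves the captured-group text with the surrounding fragments.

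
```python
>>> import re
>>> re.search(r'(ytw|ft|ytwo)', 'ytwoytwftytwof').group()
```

'ytw'

`|` is ordered: at each position the engine commits to the first alternative that works.
`search` walks the string left to right and returns the first match it finds.
The match spans [0:3] → 'ytw'.
Captured: group 1 = 'ytw'.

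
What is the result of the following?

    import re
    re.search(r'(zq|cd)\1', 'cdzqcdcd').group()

'cdcd'

A backreference is literal: `\1` must see the identical characters the first group matched.
The match spans [4:8] → 'cdcd'.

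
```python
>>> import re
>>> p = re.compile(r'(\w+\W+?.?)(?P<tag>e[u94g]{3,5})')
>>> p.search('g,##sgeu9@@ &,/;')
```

None

This matches one or more of a word character, then one or more of a non-word character (lazy), then optionally any character (captured); then a literal 'e', then 3 to 5 of one of [u94g] (captured as 'tag').
`re.search` scans for the first position where the pattern succeeds.
Here the pattern never matches, so the call returns None.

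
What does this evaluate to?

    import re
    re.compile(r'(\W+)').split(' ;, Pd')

The pattern matches one or more of a non-word character (captured).
Matches to split on: at [0:4] → ' ;, '.
With a capturing group present, the delimiter's captured portion is kept in the result list.

['', ' ;, ', 'Pd']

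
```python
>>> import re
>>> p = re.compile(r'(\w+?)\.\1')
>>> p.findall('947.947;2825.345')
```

['947']

The backreference `\1` re-matches whatever the first group consumed, character for character.
`findall` collects group 1 from the one match (1 total).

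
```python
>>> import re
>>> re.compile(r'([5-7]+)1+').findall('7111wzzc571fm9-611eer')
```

With a single group, `findall` returns only what that group captured — 3 items.

['7', '57', '6']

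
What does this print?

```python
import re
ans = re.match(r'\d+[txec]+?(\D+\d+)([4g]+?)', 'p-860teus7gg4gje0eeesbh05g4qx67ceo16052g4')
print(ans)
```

None

The pattern matches one or more of a digit, then one or more of one of [txec] (lazy); then one or more of a non-digit, then one or more of a digit (captured); then one or more of one of [4g] (lazy) (captured).
`match` is anchored at position 0; if the pattern doesn't fit there, it returns None.
Here the pattern fails at index 0, so the call returns None.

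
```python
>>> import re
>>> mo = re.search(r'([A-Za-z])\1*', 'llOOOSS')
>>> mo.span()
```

`\1` is not a pattern — it's the concrete string captured by group 1, re-applied verbatim.
The match spans [0:2] → 'll'.

(0, 2)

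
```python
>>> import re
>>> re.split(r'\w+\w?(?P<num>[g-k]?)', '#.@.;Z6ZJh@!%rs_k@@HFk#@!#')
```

['#.@.;', '', '@!%', '', '@@', '', '#@!#']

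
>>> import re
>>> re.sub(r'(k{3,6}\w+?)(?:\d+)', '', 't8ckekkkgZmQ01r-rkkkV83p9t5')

A non-greedy quantifier consumes as few characters as it can — just enough that the remainder of the pattern still matches from where it stops; whatever follows it matches normally.
Every occurrence is swapped for ''.

't8cker-rp9t5'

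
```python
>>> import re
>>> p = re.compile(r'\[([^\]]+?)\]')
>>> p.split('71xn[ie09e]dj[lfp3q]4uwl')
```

['71xn', 'ie09e', 'dj', 'lfp3q', '4uwl']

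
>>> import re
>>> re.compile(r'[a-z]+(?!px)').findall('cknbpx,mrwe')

['cknbpx', 'mrwe']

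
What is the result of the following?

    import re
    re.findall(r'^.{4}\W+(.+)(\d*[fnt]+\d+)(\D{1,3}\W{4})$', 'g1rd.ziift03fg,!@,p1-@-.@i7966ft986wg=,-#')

The pattern matches anchored at the start of the string; then exactly 4 of any character, then one or more of a non-word character; then one or more of any character (captured); then zero or more of a digit, then one or more of one of [fnt], then one or more of a digit (captured); then 1 to 3 of a non-digit, then exactly 4 of a non-word character (captured); then anchored at the end.
Scanning left to right: at [0:41] match 'g1rd.ziift03fg,!@,p1-@-.@i7966ft986wg=,-#', groups = ('ziift03fg,!@,p1-@-.@i7966f', 't986', 'wg=,-#').
`findall` packs the 3 group values into a tuple for every match.

[('ziift03fg,!@,p1-@-.@i7966f', 't986', 'wg=,-#')]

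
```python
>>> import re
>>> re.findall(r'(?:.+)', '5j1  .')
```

['5j1  .']

Since nothing is captured, `findall` lists the 1 matched substring directly.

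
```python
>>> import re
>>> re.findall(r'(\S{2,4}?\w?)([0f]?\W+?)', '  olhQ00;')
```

Pattern: 2 to 4 of a non-whitespace character (lazy), then optionally a word character (captured); then optionally one of [0f], then one or more of a non-word character (lazy) (captured).
2 groups means the one result is a tuple of 2 captured strings — 1 here.

[('olhQ0', '0;')]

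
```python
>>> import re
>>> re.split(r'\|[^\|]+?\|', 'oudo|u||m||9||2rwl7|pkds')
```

['oudo', '', '', '', 'pkds']

Splitting on the pattern gives 5 pieces.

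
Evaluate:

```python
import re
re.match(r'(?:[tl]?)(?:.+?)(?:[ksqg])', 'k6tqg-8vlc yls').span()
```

(0, 4)

`re.match` won't scan ahead — the pattern has to work from the very first character.
The match spans [0:4] → 'k6tq'.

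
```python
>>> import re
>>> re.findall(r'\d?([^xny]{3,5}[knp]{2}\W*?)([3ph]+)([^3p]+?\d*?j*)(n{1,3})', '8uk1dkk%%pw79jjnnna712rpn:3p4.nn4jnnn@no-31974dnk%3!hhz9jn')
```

This matches optionally a digit; then 3 to 5 of any character except [xny], then exactly 2 of one of [knp], then zero or more of a non-word character (lazy) (captured); then one or more of one of [3ph] (captured); then one or more of any character except [3p] (lazy), then zero or more of a digit (lazy), then zero or more of a literal 'j' (captured); then 1 to 3 of a literal 'n' (captured).
A non-greedy quantifier consumes as few characters as it can — just enough that the remainder of the pattern still matches from where it stops; whatever follows it matches normally.
Matches: at [0:18] match '8uk1dkk%%pw79jjnnn', groups = ('uk1dkk%%', 'p', 'w79jj', 'nnn'); at [18:32] match 'a712rpn:3p4.nn', groups = ('a712rpn:', '3p', '4.', 'nn'); at [41:58] match '31974dnk%3!hhz9jn', groups = ('1974dnk%', '3', '!hhz9j', 'n').
4 groups means each result is a tuple of 4 captured strings — 3 here.

[('uk1dkk%%', 'p', 'w79jj', 'nnn'), ('a712rpn:', '3p', '4.', 'nn'), ('1974dnk%', '3', '!hhz9j', 'n')]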